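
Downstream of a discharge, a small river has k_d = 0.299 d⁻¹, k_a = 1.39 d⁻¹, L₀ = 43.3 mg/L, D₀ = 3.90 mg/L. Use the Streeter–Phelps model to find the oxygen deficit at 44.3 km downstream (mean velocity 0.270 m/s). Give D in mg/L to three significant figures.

Travel time t = x/v = 44.3 km / (0.270 m/s) = 44300 m / 0.270 m/s = 164100 s = 1.899 d.
k_d L₀/(k_a−k_d) = 0.299×43.3/(1.39−0.299) = 12.95/1.091 = 11.87 mg/L.
e^(−k_d t) = e^(−0.299×1.899) = 0.5668; e^(−k_a t) = e^(−1.39×1.899) = 0.07139.
D = 11.87 × (0.5668 − 0.07139) + 3.90 × 0.07139 = 5.879 + 0.2784 = 6.157 mg/L.

D ≈ 6.16 mg/L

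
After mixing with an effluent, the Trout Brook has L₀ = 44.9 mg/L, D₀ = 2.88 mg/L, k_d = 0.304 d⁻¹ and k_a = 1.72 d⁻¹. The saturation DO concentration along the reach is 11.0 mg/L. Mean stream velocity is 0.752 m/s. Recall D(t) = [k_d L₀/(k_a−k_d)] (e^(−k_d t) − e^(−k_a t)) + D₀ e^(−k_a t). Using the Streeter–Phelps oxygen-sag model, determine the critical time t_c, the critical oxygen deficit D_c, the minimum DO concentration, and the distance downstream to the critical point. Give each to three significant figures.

At the critical point dD/dt = 0, so k_d L₀ e^(−k_d t) = k_a D. Substituting D(t) from the Streeter–Phelps equation and solving for t gives
t_c = ln[(k_a/k_d)(1 − D₀(k_a−k_d)/(k_d L₀))] / (k_a−k_d).
Here k_a−k_d = 1.416 d⁻¹ and 1 − D₀(k_a−k_d)/(k_d L₀) = 1 − 2.88×1.416/(0.304×44.9) = 0.7012, so
t_c = ln(5.658 × 0.7012) / 1.416 = 1.378 / 1.416 = 0.9733 d.
L(t_c) = L₀ e^(−k_d t_c) = 44.9 × 0.7439 = 33.40 mg/L, and at the critical point k_a D_c = k_d L, so D_c = (0.304/1.72) × 33.40 = 5.903 mg/L.
Minimum DO = C_s − D_c = 11.0 − 5.903 = 5.097 mg/L.
x_c = v t_c = 0.752 m/s × 0.9733 d × 86400 s/d = 63240 m ≈ 63.2 km.

t_c ≈ 0.973 d; D_c ≈ 5.90 mg/L; min DO ≈ 5.10 mg/L; x_c ≈ 63.2 km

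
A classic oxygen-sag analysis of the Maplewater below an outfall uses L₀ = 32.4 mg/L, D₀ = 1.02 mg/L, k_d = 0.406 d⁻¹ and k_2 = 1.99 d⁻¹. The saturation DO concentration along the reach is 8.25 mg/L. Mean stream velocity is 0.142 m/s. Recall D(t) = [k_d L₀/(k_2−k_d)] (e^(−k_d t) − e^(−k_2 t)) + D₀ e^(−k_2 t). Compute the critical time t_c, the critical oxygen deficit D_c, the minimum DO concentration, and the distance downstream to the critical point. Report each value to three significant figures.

t_c ≈ 0.921 d; D_c ≈ 4.55 mg/L; min DO ≈ 3.70 mg/L; x_c ≈ 11.3 km

At the critical point dD/dt = 0, so k_d L₀ e^(−k_d t) = k_2 D. Substituting D(t) from the Streeter–Phelps equation and solving for t gives
t_c = ln[(k_2/k_d)(1 − D₀(k_2−k_d)/(k_d L₀))] / (k_2−k_d).
Here k_2−k_d = 1.584 d⁻¹ and 1 − D₀(k_2−k_d)/(k_d L₀) = 1 − 1.02×1.584/(0.406×32.4) = 0.8772, so
t_c = ln(4.901 × 0.8772) / 1.584 = 1.458 / 1.584 = 0.9208 d.
D_c = (k_d/k_2) L₀ e^(−k_d t_c) = (0.406/1.99) × 32.4 × e^(−0.406×0.9208) = 0.2040 × 32.4 × 0.6881 = 4.548 mg/L.
Minimum DO = C_s − D_c = 8.25 − 4.548 = 3.702 mg/L.
x_c = v t_c = 0.142 m/s × 0.9208 d × 86400 s/d = 11300 m ≈ 11.3 km.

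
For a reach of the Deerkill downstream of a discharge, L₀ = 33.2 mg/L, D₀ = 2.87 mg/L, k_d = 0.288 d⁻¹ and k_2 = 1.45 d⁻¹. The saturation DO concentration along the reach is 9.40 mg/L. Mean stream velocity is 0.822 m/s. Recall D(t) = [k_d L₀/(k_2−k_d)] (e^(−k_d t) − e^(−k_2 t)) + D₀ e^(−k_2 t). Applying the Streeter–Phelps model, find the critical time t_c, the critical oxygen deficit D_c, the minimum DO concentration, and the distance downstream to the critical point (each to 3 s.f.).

t_c ≈ 1.02 d; D_c ≈ 4.91 mg/L; min DO ≈ 4.49 mg/L; x_c ≈ 72.6 km

t_c = [1/(k_2−k_d)] ln[(k_2/k_d)(1 − D₀(k_2−k_d)/(k_d L₀))]
= [1/(1.45−0.288)] ln[(1.45/0.288)(1 − 2.87×1.162/(0.288×33.2))]
= (1/1.162) ln[5.035 × 0.6512] = 0.8606 × ln(3.279) = 0.8606 × 1.187 = 1.022 d.
L(t_c) = L₀ e^(−k_d t_c) = 33.2 × 0.7450 = 24.74 mg/L, and at the critical point k_2 D_c = k_d L, so D_c = (0.288/1.45) × 24.74 = 4.913 mg/L.
Minimum DO = C_s − D_c = 9.40 − 4.913 = 4.487 mg/L.
x_c = v t_c = 0.822 m/s × 1.022 d × 86400 s/d = 72580 m ≈ 72.6 km.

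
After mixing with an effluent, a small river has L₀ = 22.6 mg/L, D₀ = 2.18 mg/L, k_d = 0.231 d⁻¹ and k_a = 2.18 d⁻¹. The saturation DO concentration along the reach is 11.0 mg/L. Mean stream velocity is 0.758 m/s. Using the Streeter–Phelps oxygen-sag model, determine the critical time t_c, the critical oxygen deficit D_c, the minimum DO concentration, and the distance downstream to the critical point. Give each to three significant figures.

With k_a/k_d = 9.437 and 1 − D₀(k_a−k_d)/(k_d L₀) = 0.1861,
t_c = ln(9.437 × 0.1861) / (2.18 − 0.231) = ln(1.757) / 1.949 = 0.5634/1.949 = 0.2891 d.
D_c = (k_d/k_a) L₀ e^(−k_d t_c) = (0.231/2.18) × 22.6 × e^(−0.231×0.2891) = 0.1060 × 22.6 × 0.9354 = 2.240 mg/L.
Minimum DO = C_s − D_c = 11.0 − 2.240 = 8.760 mg/L.
x_c = v t_c = 0.758 m/s × 0.2891 d × 86400 s/d = 18930 m ≈ 18.9 km.

t_c ≈ 0.289 d; D_c ≈ 2.24 mg/L; min DO ≈ 8.76 mg/L; x_c ≈ 18.9 km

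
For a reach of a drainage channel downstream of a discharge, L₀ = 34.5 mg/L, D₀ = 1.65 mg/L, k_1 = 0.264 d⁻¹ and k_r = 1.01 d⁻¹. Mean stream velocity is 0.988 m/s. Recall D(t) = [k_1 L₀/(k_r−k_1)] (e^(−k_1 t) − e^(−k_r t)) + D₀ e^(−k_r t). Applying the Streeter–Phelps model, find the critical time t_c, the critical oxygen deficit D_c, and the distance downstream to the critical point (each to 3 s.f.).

t_c ≈ 1.60 d; D_c ≈ 5.90 mg/L; x_c ≈ 137 km

t_c = [1/(k_r−k_1)] ln[(k_r/k_1)(1 − D₀(k_r−k_1)/(k_1 L₀))]
= [1/(1.01−0.264)] ln[(1.01/0.264)(1 − 1.65×0.7460/(0.264×34.5))]
= (1/0.7460) ln[3.826 × 0.8649] = 1.340 × ln(3.309) = 1.340 × 1.197 = 1.604 d.
L(t_c) = L₀ e^(−k_1 t_c) = 34.5 × 0.6548 = 22.59 mg/L, and at the critical point k_r D_c = k_1 L, so D_c = (0.264/1.01) × 22.59 = 5.905 mg/L.
x_c = v t_c = 0.988 m/s × 1.604 d × 86400 s/d = 136900 m ≈ 137 km.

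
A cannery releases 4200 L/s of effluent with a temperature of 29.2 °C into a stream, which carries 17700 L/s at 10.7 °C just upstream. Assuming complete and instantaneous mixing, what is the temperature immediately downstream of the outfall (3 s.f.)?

14.2 °C

Flow-weighted mixing: C = (Q_r C_r + Q_w C_w)/(Q_r + Q_w)
= (17700×10.7 + 4200×29.2)/(17700 + 4200) = 312000/21900 = 14.25 °C.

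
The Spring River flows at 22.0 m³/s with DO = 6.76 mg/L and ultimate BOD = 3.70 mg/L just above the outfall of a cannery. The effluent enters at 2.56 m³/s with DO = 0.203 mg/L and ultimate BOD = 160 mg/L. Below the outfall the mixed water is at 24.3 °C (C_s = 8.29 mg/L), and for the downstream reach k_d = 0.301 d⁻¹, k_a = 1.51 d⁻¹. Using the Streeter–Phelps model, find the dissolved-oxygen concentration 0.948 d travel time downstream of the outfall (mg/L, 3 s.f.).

DO ≈ 5.21 mg/L

Mixed DO = (22.0×6.76 + 2.56×0.203)/(22.0+2.56) = 149.2/24.56 = 6.077 mg/L.
Mixed L₀ = (22.0×3.70 + 2.56×160)/(24.56) = 491.0/24.56 = 19.99 mg/L.
Initial deficit D₀ = C_s − DO₀ = 8.29 − 6.077 = 2.213 mg/L.
D(0.948) = [0.301×19.99/(1.51−0.301)](e^(−0.301×0.948) − e^(−1.51×0.948)) + 2.213 e^(−1.51×0.948)
= 4.977 × (0.7518 − 0.2390) + 2.213 × 0.2390 = 3.081 mg/L.
DO = 8.29 − 3.081 = 5.209 mg/L.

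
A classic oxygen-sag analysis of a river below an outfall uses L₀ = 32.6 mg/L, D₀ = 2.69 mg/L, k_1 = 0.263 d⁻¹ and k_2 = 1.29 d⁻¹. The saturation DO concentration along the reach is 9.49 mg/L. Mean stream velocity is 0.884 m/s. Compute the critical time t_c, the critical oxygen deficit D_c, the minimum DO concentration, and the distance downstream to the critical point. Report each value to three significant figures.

t_c ≈ 1.17 d; D_c ≈ 4.89 mg/L; min DO ≈ 4.60 mg/L; x_c ≈ 89.3 km

At the critical point dD/dt = 0, so k_1 L₀ e^(−k_1 t) = k_2 D. Substituting D(t) from the Streeter–Phelps equation and solving for t gives
t_c = ln[(k_2/k_1)(1 − D₀(k_2−k_1)/(k_1 L₀))] / (k_2−k_1).
Here k_2−k_1 = 1.027 d⁻¹ and 1 − D₀(k_2−k_1)/(k_1 L₀) = 1 − 2.69×1.027/(0.263×32.6) = 0.6778, so
t_c = ln(4.905 × 0.6778) / 1.027 = 1.201 / 1.027 = 1.170 d.
L(t_c) = L₀ e^(−k_1 t_c) = 32.6 × 0.7352 = 23.97 mg/L, and at the critical point k_2 D_c = k_1 L, so D_c = (0.263/1.29) × 23.97 = 4.886 mg/L.
Minimum DO = C_s − D_c = 9.49 − 4.886 = 4.604 mg/L.
x_c = v t_c = 0.884 m/s × 1.170 d × 86400 s/d = 89340 m ≈ 89.3 km.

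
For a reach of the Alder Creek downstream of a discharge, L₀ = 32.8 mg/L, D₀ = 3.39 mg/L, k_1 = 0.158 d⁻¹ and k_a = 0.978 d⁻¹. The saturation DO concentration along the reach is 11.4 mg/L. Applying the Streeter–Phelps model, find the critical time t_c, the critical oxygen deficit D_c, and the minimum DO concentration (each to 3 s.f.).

At the critical point dD/dt = 0, so k_1 L₀ e^(−k_1 t) = k_a D. Substituting D(t) from the Streeter–Phelps equation and solving for t gives
t_c = ln[(k_a/k_1)(1 − D₀(k_a−k_1)/(k_1 L₀))] / (k_a−k_1).
Here k_a−k_1 = 0.8200 d⁻¹ and 1 − D₀(k_a−k_1)/(k_1 L₀) = 1 − 3.39×0.8200/(0.158×32.8) = 0.4636, so
t_c = ln(6.190 × 0.4636) / 0.8200 = 1.054 / 0.8200 = 1.286 d.
D_c = (k_1/k_a) L₀ e^(−k_1 t_c) = (0.158/0.978) × 32.8 × e^(−0.158×1.286) = 0.1616 × 32.8 × 0.8162 = 4.325 mg/L.
Minimum DO = C_s − D_c = 11.4 − 4.325 = 7.075 mg/L.

t_c ≈ 1.29 d; D_c ≈ 4.32 mg/L; min DO ≈ 7.08 mg/L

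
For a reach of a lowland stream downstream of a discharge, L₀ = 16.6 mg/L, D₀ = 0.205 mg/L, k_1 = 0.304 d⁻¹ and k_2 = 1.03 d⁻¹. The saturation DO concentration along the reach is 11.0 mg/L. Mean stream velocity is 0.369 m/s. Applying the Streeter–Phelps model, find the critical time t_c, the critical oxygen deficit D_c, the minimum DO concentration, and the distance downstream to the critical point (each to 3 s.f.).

t_c ≈ 1.64 d; D_c ≈ 2.98 mg/L; min DO ≈ 8.02 mg/L; x_c ≈ 52.3 km

With k_2/k_1 = 3.388 and 1 − D₀(k_2−k_1)/(k_1 L₀) = 0.9705,
t_c = ln(3.388 × 0.9705) / (1.03 − 0.304) = ln(3.288) / 0.7260 = 1.190/0.7260 = 1.640 d.
D_c = (k_1/k_2) L₀ e^(−k_1 t_c) = (0.304/1.03) × 16.6 × e^(−0.304×1.640) = 0.2951 × 16.6 × 0.6075 = 2.976 mg/L.
Minimum DO = C_s − D_c = 11.0 − 2.976 = 8.024 mg/L.
x_c = v t_c = 0.369 m/s × 1.640 d × 86400 s/d = 52270 m ≈ 52.3 km.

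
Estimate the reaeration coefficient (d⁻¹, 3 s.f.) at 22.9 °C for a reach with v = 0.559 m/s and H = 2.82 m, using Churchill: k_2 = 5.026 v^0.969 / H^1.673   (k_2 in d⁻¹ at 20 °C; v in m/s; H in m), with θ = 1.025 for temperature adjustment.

k_2 ≈ 0.542 d⁻¹

k_2(20) = 5.026 × 0.559^0.969 / 2.82^1.673 = 5.026 × 0.5692 / 5.666 = 0.5049 d⁻¹.
k_2(22.9) = 0.5049 × 1.025^(22.9−20) = 0.5049 × 1.074 = 0.5424 d⁻¹.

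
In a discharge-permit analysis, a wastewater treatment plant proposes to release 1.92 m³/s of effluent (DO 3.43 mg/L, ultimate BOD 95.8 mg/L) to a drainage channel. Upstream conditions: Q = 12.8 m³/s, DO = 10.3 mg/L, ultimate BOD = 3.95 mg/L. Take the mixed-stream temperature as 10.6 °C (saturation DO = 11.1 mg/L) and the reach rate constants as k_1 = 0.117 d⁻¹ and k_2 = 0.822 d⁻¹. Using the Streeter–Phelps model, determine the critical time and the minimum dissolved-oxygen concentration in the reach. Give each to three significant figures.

Mixed DO = (12.8×10.3 + 1.92×3.43)/(12.8+1.92) = 138.4/14.72 = 9.404 mg/L.
Mixed L₀ = (12.8×3.95 + 1.92×95.8)/(14.72) = 234.5/14.72 = 15.93 mg/L.
Initial deficit D₀ = C_s − DO₀ = 11.1 − 9.404 = 1.696 mg/L.
t_c = (1/0.7050) ln[(0.822/0.117)(1 − 1.696×0.7050/(0.117×15.93))] = 1.418 × ln(2.518) = 1.310 d.
D_c = (0.117/0.822) × 15.93 × e^(−0.117×1.310) = 0.1423 × 15.93 × 0.8579 = 1.945 mg/L.
Minimum DO = 11.1 − 1.945 = 9.155 mg/L.

t_c ≈ 1.31 d; minimum DO ≈ 9.15 mg/L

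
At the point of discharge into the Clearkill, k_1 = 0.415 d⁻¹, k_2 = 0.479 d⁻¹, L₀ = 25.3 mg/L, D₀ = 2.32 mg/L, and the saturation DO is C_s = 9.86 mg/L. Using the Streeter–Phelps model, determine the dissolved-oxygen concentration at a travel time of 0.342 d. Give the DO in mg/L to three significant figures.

DO ≈ 4.81 mg/L

k_1 L₀/(k_2−k_1) = 0.415×25.3/(0.479−0.415) = 10.50/0.06400 = 164.1 mg/L.
e^(−k_1 t) = e^(−0.415×0.3420) = 0.8677; e^(−k_2 t) = e^(−0.479×0.3420) = 0.8489.
D = 164.1 × (0.8677 − 0.8489) + 2.32 × 0.8489 = 3.082 + 1.969 = 5.051 mg/L.
DO = C_s − D = 9.86 − 5.051 = 4.809 mg/L.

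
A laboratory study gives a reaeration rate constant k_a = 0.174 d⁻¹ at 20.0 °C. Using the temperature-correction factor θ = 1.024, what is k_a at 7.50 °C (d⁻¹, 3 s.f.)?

k_a ≈ 0.129 d⁻¹

k_a(T₂) = k_a(T₁) · θ^(T₂−T₁) = 0.174 × 1.024^(7.50−20.0)
= 0.174 × 1.024^-12.5 = 0.174 × 0.7434 = 0.1294 d⁻¹.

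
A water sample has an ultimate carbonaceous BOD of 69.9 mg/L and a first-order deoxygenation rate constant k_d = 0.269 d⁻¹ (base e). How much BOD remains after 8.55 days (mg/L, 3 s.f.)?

L ≈ 7.01 mg/L

L_t = L₀ e^(−k_d t) = 69.9 × e^(−0.269×8.55) = 69.9 × 0.1003 = 7.008 mg/L.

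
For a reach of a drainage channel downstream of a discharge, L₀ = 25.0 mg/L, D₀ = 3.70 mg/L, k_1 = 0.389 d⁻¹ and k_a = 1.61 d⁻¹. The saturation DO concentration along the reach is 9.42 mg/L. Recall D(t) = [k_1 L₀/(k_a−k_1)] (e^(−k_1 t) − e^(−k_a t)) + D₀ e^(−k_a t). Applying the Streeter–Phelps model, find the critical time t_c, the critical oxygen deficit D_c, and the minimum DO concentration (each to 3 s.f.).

t_c ≈ 0.652 d; D_c ≈ 4.69 mg/L; min DO ≈ 4.73 mg/L

At the critical point dD/dt = 0, so k_1 L₀ e^(−k_1 t) = k_a D. Substituting D(t) from the Streeter–Phelps equation and solving for t gives
t_c = ln[(k_a/k_1)(1 − D₀(k_a−k_1)/(k_1 L₀))] / (k_a−k_1).
Here k_a−k_1 = 1.221 d⁻¹ and 1 − D₀(k_a−k_1)/(k_1 L₀) = 1 − 3.70×1.221/(0.389×25.0) = 0.5355, so
t_c = ln(4.139 × 0.5355) / 1.221 = 0.7958 / 1.221 = 0.6517 d.
D_c = (k_1/k_a) L₀ e^(−k_1 t_c) = (0.389/1.61) × 25.0 × e^(−0.389×0.6517) = 0.2416 × 25.0 × 0.7761 = 4.688 mg/L.
Minimum DO = C_s − D_c = 9.42 − 4.688 = 4.732 mg/L.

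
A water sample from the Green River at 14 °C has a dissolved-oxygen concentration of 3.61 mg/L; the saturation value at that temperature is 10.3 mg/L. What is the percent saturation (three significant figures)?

35.0 % saturation

% saturation = C/C_s × 100 = 3.61/10.3 × 100 = 35.0 %.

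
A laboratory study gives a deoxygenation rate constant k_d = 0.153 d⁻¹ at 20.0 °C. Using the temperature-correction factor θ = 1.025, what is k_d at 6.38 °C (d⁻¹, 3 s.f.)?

k_d(T₂) = k_d(T₁) · θ^(T₂−T₁) = 0.153 × 1.025^(6.38−20.0)
= 0.153 × 1.025^-13.6 = 0.153 × 0.7144 = 0.1093 d⁻¹.

k_d ≈ 0.109 d⁻¹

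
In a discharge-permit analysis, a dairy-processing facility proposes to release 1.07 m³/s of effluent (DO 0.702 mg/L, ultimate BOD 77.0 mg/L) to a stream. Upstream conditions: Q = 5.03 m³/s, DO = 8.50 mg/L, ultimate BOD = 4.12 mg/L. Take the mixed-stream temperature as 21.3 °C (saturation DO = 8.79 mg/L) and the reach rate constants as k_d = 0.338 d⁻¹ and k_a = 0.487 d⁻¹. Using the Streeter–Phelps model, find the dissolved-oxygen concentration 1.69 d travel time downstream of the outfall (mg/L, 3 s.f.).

Mixed DO = (5.03×8.50 + 1.07×0.702)/(5.03+1.07) = 43.51/6.100 = 7.132 mg/L.
Mixed L₀ = (5.03×4.12 + 1.07×77.0)/(6.100) = 103.1/6.100 = 16.90 mg/L.
Initial deficit D₀ = C_s − DO₀ = 8.79 − 7.132 = 1.658 mg/L.
D(1.69) = [0.338×16.90/(0.487−0.338)](e^(−0.338×1.69) − e^(−0.487×1.69)) + 1.658 e^(−0.487×1.69)
= 38.35 × (0.5648 − 0.4391) + 1.658 × 0.4391 = 5.549 mg/L.
DO = 8.79 − 5.549 = 3.241 mg/L.

DO ≈ 3.24 mg/L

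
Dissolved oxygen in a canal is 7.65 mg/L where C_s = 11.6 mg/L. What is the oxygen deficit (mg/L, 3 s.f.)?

D ≈ 3.95 mg/L

D = C_s − C = 11.6 − 7.65 = 3.95 mg/L.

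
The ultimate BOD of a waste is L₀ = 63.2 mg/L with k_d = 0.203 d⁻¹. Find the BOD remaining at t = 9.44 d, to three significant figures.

L ≈ 9.30 mg/L

L_t = L₀ e^(−k_d t) = 63.2 × e^(−0.203×9.44) = 63.2 × 0.1471 = 9.300 mg/L.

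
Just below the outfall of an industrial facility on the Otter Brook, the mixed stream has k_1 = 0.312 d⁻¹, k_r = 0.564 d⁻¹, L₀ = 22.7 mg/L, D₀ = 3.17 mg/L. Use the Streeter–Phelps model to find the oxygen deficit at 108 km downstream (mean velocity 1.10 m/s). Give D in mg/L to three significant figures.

Travel time t = x/v = 108 km / (1.10 m/s) = 108000 m / 1.10 m/s = 98180 s = 1.136 d.
k_1 L₀/(k_r−k_1) = 0.312×22.7/(0.564−0.312) = 7.082/0.2520 = 28.10 mg/L.
e^(−k_1 t) = e^(−0.312×1.136) = 0.7015; e^(−k_r t) = e^(−0.564×1.136) = 0.5268.
D = 28.10 × (0.7015 − 0.5268) + 3.17 × 0.5268 = 4.909 + 1.670 = 6.579 mg/L.

D ≈ 6.58 mg/L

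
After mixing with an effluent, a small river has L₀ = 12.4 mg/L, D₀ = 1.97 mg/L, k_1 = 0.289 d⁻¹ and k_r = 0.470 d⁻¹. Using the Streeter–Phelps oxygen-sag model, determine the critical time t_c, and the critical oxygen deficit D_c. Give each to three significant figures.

At the critical point dD/dt = 0, so k_1 L₀ e^(−k_1 t) = k_r D. Substituting D(t) from the Streeter–Phelps equation and solving for t gives
t_c = ln[(k_r/k_1)(1 − D₀(k_r−k_1)/(k_1 L₀))] / (k_r−k_1).
Here k_r−k_1 = 0.1810 d⁻¹ and 1 − D₀(k_r−k_1)/(k_1 L₀) = 1 − 1.97×0.1810/(0.289×12.4) = 0.9005, so
t_c = ln(1.626 × 0.9005) / 0.1810 = 0.3815 / 0.1810 = 2.108 d.
L(t_c) = L₀ e^(−k_1 t_c) = 12.4 × 0.5438 = 6.743 mg/L, and at the critical point k_r D_c = k_1 L, so D_c = (0.289/0.470) × 6.743 = 4.146 mg/L.

t_c ≈ 2.11 d; D_c ≈ 4.15 mg/L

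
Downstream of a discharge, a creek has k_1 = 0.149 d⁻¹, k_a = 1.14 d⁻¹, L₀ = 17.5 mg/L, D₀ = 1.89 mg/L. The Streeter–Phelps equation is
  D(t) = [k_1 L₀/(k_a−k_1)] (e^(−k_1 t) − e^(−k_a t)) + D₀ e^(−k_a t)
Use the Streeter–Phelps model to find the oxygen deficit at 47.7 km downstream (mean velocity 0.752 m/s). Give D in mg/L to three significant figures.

Travel time t = x/v = 47.7 km / (0.752 m/s) = 47700 m / 0.752 m/s = 63430 s = 0.7342 d.
k_1 L₀/(k_a−k_1) = 0.149×17.5/(1.14−0.149) = 2.607/0.9910 = 2.631 mg/L.
e^(−k_1 t) = e^(−0.149×0.7342) = 0.8964; e^(−k_a t) = e^(−1.14×0.7342) = 0.4330.
D = 2.631 × (0.8964 − 0.4330) + 1.89 × 0.4330 = 1.219 + 0.8184 = 2.038 mg/L.

D ≈ 2.04 mg/L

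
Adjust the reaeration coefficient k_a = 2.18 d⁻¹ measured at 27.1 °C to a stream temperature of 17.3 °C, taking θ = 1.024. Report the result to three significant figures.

k_a(T₂) = k_a(T₁) · θ^(T₂−T₁) = 2.18 × 1.024^(17.3−27.1)
= 2.18 × 1.024^-9.80 = 2.18 × 0.7926 = 1.728 d⁻¹.

k_a ≈ 1.73 d⁻¹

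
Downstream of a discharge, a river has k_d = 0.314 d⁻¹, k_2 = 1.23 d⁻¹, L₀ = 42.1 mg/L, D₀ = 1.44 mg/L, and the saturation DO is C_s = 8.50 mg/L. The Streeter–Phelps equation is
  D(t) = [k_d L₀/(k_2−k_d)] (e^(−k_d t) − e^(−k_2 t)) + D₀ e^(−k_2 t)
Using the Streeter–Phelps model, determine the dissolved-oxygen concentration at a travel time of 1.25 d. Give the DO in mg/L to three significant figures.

DO ≈ 1.55 mg/L

k_d L₀/(k_2−k_d) = 0.314×42.1/(1.23−0.314) = 13.22/0.9160 = 14.43 mg/L.
e^(−k_d t) = e^(−0.314×1.250) = 0.6754; e^(−k_2 t) = e^(−1.23×1.250) = 0.2149.
D = 14.43 × (0.6754 − 0.2149) + 1.44 × 0.2149 = 6.645 + 0.3095 = 6.955 mg/L.
DO = C_s − D = 8.50 − 6.955 = 1.545 mg/L.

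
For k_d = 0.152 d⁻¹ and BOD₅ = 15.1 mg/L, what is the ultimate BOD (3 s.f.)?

BOD₅ = L₀(1 − e^(−5k_d)) ⇒ L₀ = BOD₅ / (1 − e^(−5×0.152))
= 15.1 / (1 − 0.4677) = 15.1 / 0.5323 = 28.37 mg/L.

L₀ ≈ 28.4 mg/L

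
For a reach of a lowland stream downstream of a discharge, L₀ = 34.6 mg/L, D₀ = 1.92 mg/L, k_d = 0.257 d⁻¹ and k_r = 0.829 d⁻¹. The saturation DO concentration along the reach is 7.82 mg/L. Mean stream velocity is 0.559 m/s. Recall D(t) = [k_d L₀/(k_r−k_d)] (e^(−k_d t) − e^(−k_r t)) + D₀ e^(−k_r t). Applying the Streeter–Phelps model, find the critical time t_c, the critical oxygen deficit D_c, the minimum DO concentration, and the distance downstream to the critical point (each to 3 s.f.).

At the critical point dD/dt = 0, so k_d L₀ e^(−k_d t) = k_r D. Substituting D(t) from the Streeter–Phelps equation and solving for t gives
t_c = ln[(k_r/k_d)(1 − D₀(k_r−k_d)/(k_d L₀))] / (k_r−k_d).
Here k_r−k_d = 0.5720 d⁻¹ and 1 − D₀(k_r−k_d)/(k_d L₀) = 1 − 1.92×0.5720/(0.257×34.6) = 0.8765, so
t_c = ln(3.226 × 0.8765) / 0.5720 = 1.039 / 0.5720 = 1.817 d.
L(t_c) = L₀ e^(−k_d t_c) = 34.6 × 0.6269 = 21.69 mg/L, and at the critical point k_r D_c = k_d L, so D_c = (0.257/0.829) × 21.69 = 6.724 mg/L.
Minimum DO = C_s − D_c = 7.82 − 6.724 = 1.096 mg/L.
x_c = v t_c = 0.559 m/s × 1.817 d × 86400 s/d = 87760 m ≈ 87.8 km.

t_c ≈ 1.82 d; D_c ≈ 6.72 mg/L; min DO ≈ 1.10 mg/L; x_c ≈ 87.8 km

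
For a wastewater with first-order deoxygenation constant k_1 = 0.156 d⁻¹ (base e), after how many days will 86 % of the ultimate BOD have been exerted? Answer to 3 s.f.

y/L₀ = 1 − e^(−k_1 t) = 0.86 ⇒ e^(−k_1 t) = 0.140
t = −ln(0.140) / 0.156 = 1.966 / 0.156 = 12.60 d.

t ≈ 12.6 d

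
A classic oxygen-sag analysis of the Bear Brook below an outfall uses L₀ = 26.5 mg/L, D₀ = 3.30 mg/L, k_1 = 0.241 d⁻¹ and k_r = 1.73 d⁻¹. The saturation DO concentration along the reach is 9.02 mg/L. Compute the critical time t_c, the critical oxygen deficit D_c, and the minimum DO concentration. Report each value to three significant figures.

t_c = [1/(k_r−k_1)] ln[(k_r/k_1)(1 − D₀(k_r−k_1)/(k_1 L₀))]
= [1/(1.73−0.241)] ln[(1.73/0.241)(1 − 3.30×1.489/(0.241×26.5))]
= (1/1.489) ln[7.178 × 0.2306] = 0.6716 × ln(1.655) = 0.6716 × 0.5041 = 0.3385 d.
D_c = (k_1/k_r) L₀ e^(−k_1 t_c) = (0.241/1.73) × 26.5 × e^(−0.241×0.3385) = 0.1393 × 26.5 × 0.9217 = 3.402 mg/L.
Minimum DO = C_s − D_c = 9.02 − 3.402 = 5.618 mg/L.

t_c ≈ 0.339 d; D_c ≈ 3.40 mg/L; min DO ≈ 5.62 mg/L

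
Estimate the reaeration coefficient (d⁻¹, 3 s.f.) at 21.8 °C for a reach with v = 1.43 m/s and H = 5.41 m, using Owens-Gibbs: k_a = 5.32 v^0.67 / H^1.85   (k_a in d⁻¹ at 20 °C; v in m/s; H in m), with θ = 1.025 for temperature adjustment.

k_a(20) = 5.32 × 1.43^0.67 / 5.41^1.85 = 5.32 × 1.271 / 22.72 = 0.2976 d⁻¹.
k_a(21.8) = 0.2976 × 1.025^(21.8−20) = 0.2976 × 1.045 = 0.3111 d⁻¹.

k_a ≈ 0.311 d⁻¹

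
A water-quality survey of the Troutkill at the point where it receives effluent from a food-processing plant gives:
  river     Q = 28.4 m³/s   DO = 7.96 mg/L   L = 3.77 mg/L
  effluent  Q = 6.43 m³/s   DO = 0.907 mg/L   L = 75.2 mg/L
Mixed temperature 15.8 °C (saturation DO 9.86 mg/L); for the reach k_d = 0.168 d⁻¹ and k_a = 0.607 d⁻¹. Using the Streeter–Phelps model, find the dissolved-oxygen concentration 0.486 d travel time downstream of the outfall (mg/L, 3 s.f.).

DO ≈ 6.33 mg/L

Mixed DO = (28.4×7.96 + 6.43×0.907)/(28.4+6.43) = 231.9/34.83 = 6.658 mg/L.
Mixed L₀ = (28.4×3.77 + 6.43×75.2)/(34.83) = 590.6/34.83 = 16.96 mg/L.
Initial deficit D₀ = C_s − DO₀ = 9.86 − 6.658 = 3.202 mg/L.
D(0.486) = [0.168×16.96/(0.607−0.168)](e^(−0.168×0.486) − e^(−0.607×0.486)) + 3.202 e^(−0.607×0.486)
= 6.489 × (0.9216 − 0.7445) + 3.202 × 0.7445 = 3.533 mg/L.
DO = 9.86 − 3.533 = 6.327 mg/L.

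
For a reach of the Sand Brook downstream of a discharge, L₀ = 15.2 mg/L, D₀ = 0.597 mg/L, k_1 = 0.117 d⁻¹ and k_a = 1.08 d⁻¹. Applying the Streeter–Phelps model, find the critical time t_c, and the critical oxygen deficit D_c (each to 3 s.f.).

t_c ≈ 1.90 d; D_c ≈ 1.32 mg/L

At the critical point dD/dt = 0, so k_1 L₀ e^(−k_1 t) = k_a D. Substituting D(t) from the Streeter–Phelps equation and solving for t gives
t_c = ln[(k_a/k_1)(1 − D₀(k_a−k_1)/(k_1 L₀))] / (k_a−k_1).
Here k_a−k_1 = 0.9630 d⁻¹ and 1 − D₀(k_a−k_1)/(k_1 L₀) = 1 − 0.597×0.9630/(0.117×15.2) = 0.6767, so
t_c = ln(9.231 × 0.6767) / 0.9630 = 1.832 / 0.9630 = 1.902 d.
L(t_c) = L₀ e^(−k_1 t_c) = 15.2 × 0.8004 = 12.17 mg/L, and at the critical point k_a D_c = k_1 L, so D_c = (0.117/1.08) × 12.17 = 1.318 mg/L.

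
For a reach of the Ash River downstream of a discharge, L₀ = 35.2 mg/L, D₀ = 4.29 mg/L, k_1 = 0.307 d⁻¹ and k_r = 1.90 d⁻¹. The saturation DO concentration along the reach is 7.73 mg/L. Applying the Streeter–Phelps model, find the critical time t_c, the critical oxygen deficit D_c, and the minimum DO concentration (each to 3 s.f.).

t_c ≈ 0.516 d; D_c ≈ 4.85 mg/L; min DO ≈ 2.88 mg/L

With k_r/k_1 = 6.189 and 1 − D₀(k_r−k_1)/(k_1 L₀) = 0.3676,
t_c = ln(6.189 × 0.3676) / (1.90 − 0.307) = ln(2.275) / 1.593 = 0.8220/1.593 = 0.5160 d.
L(t_c) = L₀ e^(−k_1 t_c) = 35.2 × 0.8535 = 30.04 mg/L, and at the critical point k_r D_c = k_1 L, so D_c = (0.307/1.90) × 30.04 = 4.854 mg/L.
Minimum DO = C_s − D_c = 7.73 − 4.854 = 2.876 mg/L.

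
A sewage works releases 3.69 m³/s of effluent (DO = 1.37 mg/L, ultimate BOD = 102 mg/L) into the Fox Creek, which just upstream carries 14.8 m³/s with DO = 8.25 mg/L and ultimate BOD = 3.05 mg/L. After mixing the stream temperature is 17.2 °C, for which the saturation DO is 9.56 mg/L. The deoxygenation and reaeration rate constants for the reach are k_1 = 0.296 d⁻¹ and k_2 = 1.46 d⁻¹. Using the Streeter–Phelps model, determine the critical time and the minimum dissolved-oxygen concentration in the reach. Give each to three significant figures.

Mixed DO = (14.8×8.25 + 3.69×1.37)/(14.8+3.69) = 127.2/18.49 = 6.877 mg/L.
Mixed L₀ = (14.8×3.05 + 3.69×102)/(18.49) = 421.5/18.49 = 22.80 mg/L.
Initial deficit D₀ = C_s − DO₀ = 9.56 − 6.877 = 2.683 mg/L.
t_c = (1/1.164) ln[(1.46/0.296)(1 − 2.683×1.164/(0.296×22.80))] = 0.8591 × ln(2.650) = 0.8371 d.
D_c = (0.296/1.46) × 22.80 × e^(−0.296×0.8371) = 0.2027 × 22.80 × 0.7805 = 3.607 mg/L.
Minimum DO = 9.56 − 3.607 = 5.953 mg/L.

t_c ≈ 0.837 d; minimum DO ≈ 5.95 mg/L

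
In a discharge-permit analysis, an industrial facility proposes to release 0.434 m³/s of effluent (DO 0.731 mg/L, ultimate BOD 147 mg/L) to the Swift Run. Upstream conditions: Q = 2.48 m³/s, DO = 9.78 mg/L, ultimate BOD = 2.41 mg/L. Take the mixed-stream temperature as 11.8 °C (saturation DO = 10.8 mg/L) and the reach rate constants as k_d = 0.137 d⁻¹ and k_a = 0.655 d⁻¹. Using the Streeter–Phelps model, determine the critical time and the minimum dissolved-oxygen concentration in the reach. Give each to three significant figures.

t_c ≈ 2.12 d; minimum DO ≈ 7.05 mg/L

Mixed DO = (2.48×9.78 + 0.434×0.731)/(2.48+0.434) = 24.57/2.914 = 8.432 mg/L.
Mixed L₀ = (2.48×2.41 + 0.434×147)/(2.914) = 69.77/2.914 = 23.94 mg/L.
Initial deficit D₀ = C_s − DO₀ = 10.8 − 8.432 = 2.368 mg/L.
t_c = (1/0.5180) ln[(0.655/0.137)(1 − 2.368×0.5180/(0.137×23.94))] = 1.931 × ln(2.993) = 2.117 d.
D_c = (0.137/0.655) × 23.94 × e^(−0.137×2.117) = 0.2092 × 23.94 × 0.7483 = 3.748 mg/L.
Minimum DO = 10.8 − 3.748 = 7.052 mg/L.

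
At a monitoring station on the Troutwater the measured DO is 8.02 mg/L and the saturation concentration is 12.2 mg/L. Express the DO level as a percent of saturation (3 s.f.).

65.7 % saturation

% saturation = C/C_s × 100 = 8.02/12.2 × 100 = 65.7 %.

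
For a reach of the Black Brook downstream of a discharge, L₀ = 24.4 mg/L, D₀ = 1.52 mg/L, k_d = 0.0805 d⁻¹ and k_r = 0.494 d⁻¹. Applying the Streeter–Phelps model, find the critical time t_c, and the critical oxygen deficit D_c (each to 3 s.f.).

With k_r/k_d = 6.137 and 1 − D₀(k_r−k_d)/(k_d L₀) = 0.6800,
t_c = ln(6.137 × 0.6800) / (0.494 − 0.0805) = ln(4.173) / 0.4135 = 1.429/0.4135 = 3.455 d.
L(t_c) = L₀ e^(−k_d t_c) = 24.4 × 0.7572 = 18.48 mg/L, and at the critical point k_r D_c = k_d L, so D_c = (0.0805/0.494) × 18.48 = 3.011 mg/L.

t_c ≈ 3.45 d; D_c ≈ 3.01 mg/L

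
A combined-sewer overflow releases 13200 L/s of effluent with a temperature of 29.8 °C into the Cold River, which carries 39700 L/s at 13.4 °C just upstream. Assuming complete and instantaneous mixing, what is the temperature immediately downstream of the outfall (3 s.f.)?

17.5 °C

Flow-weighted mixing: C = (Q_r C_r + Q_w C_w)/(Q_r + Q_w)
= (39700×13.4 + 13200×29.8)/(39700 + 13200) = 925300/52900 = 17.49 °C.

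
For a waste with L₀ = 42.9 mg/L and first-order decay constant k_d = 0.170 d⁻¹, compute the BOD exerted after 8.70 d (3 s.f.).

y_t = L₀(1 − e^(−k_d t)) = 42.9 × (1 − e^(−0.170×8.70))
= 42.9 × (1 − 0.2279) = 42.9 × 0.7721 = 33.12 mg/L.

y ≈ 33.1 mg/L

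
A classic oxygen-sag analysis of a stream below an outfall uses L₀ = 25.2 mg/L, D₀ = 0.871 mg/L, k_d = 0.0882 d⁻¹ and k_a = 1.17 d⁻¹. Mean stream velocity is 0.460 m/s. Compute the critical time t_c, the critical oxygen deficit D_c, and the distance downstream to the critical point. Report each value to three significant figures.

At the critical point dD/dt = 0, so k_d L₀ e^(−k_d t) = k_a D. Substituting D(t) from the Streeter–Phelps equation and solving for t gives
t_c = ln[(k_a/k_d)(1 − D₀(k_a−k_d)/(k_d L₀))] / (k_a−k_d).
Here k_a−k_d = 1.082 d⁻¹ and 1 − D₀(k_a−k_d)/(k_d L₀) = 1 − 0.871×1.082/(0.0882×25.2) = 0.5761, so
t_c = ln(13.27 × 0.5761) / 1.082 = 2.034 / 1.082 = 1.880 d.
L(t_c) = L₀ e^(−k_d t_c) = 25.2 × 0.8472 = 21.35 mg/L, and at the critical point k_a D_c = k_d L, so D_c = (0.0882/1.17) × 21.35 = 1.609 mg/L.
x_c = v t_c = 0.460 m/s × 1.880 d × 86400 s/d = 74710 m ≈ 74.7 km.

t_c ≈ 1.88 d; D_c ≈ 1.61 mg/L; x_c ≈ 74.7 km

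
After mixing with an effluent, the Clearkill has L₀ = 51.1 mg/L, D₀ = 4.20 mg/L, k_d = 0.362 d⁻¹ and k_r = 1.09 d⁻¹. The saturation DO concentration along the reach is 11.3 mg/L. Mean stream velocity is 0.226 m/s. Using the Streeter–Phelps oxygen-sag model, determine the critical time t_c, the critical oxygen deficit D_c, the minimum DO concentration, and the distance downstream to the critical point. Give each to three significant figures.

t_c ≈ 1.27 d; D_c ≈ 10.7 mg/L; min DO ≈ 0.568 mg/L; x_c ≈ 24.7 km

t_c = [1/(k_r−k_d)] ln[(k_r/k_d)(1 − D₀(k_r−k_d)/(k_d L₀))]
= [1/(1.09−0.362)] ln[(1.09/0.362)(1 − 4.20×0.7280/(0.362×51.1))]
= (1/0.7280) ln[3.011 × 0.8347] = 1.374 × ln(2.513) = 1.374 × 0.9216 = 1.266 d.
D_c = (k_d/k_r) L₀ e^(−k_d t_c) = (0.362/1.09) × 51.1 × e^(−0.362×1.266) = 0.3321 × 51.1 × 0.6324 = 10.73 mg/L.
Minimum DO = C_s − D_c = 11.3 − 10.73 = 0.5681 mg/L.
x_c = v t_c = 0.226 m/s × 1.266 d × 86400 s/d = 24720 m ≈ 24.7 km.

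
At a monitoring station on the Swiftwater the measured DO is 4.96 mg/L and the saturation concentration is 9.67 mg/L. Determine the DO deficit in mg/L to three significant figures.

D = C_s − C = 9.67 − 4.96 = 4.71 mg/L.

D ≈ 4.71 mg/L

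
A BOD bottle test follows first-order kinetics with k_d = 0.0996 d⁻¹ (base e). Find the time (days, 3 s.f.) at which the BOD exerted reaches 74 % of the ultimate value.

y/L₀ = 1 − e^(−k_d t) = 0.74 ⇒ e^(−k_d t) = 0.260
t = −ln(0.260) / 0.0996 = 1.347 / 0.0996 = 13.52 d.

t ≈ 13.5 d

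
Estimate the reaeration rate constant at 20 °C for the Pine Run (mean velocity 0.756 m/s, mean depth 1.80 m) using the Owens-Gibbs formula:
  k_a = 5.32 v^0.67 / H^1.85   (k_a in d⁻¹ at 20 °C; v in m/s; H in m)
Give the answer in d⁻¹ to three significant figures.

k_a ≈ 1.49 d⁻¹

k_a = 5.32 × 0.756^0.67 / 1.80^1.85 = 5.32 × 0.8291 / 2.967 = 1.487 d⁻¹.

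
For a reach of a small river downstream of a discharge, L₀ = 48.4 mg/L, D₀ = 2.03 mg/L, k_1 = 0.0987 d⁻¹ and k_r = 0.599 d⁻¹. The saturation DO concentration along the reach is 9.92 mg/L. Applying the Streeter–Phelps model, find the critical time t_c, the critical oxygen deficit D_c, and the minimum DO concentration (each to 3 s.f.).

At the critical point dD/dt = 0, so k_1 L₀ e^(−k_1 t) = k_r D. Substituting D(t) from the Streeter–Phelps equation and solving for t gives
t_c = ln[(k_r/k_1)(1 − D₀(k_r−k_1)/(k_1 L₀))] / (k_r−k_1).
Here k_r−k_1 = 0.5003 d⁻¹ and 1 − D₀(k_r−k_1)/(k_1 L₀) = 1 − 2.03×0.5003/(0.0987×48.4) = 0.7874, so
t_c = ln(6.069 × 0.7874) / 0.5003 = 1.564 / 0.5003 = 3.126 d.
L(t_c) = L₀ e^(−k_1 t_c) = 48.4 × 0.7345 = 35.55 mg/L, and at the critical point k_r D_c = k_1 L, so D_c = (0.0987/0.599) × 35.55 = 5.858 mg/L.
Minimum DO = C_s − D_c = 9.92 − 5.858 = 4.062 mg/L.

t_c ≈ 3.13 d; D_c ≈ 5.86 mg/L; min DO ≈ 4.06 mg/L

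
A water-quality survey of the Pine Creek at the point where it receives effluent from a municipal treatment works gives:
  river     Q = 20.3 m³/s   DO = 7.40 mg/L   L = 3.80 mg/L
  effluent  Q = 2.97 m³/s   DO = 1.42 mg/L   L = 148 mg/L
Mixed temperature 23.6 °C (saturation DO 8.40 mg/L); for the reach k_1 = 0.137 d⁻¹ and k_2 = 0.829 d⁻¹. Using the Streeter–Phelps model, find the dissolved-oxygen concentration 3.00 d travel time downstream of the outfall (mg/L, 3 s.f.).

Mixed DO = (20.3×7.40 + 2.97×1.42)/(20.3+2.97) = 154.4/23.27 = 6.637 mg/L.
Mixed L₀ = (20.3×3.80 + 2.97×148)/(23.27) = 516.7/23.27 = 22.20 mg/L.
Initial deficit D₀ = C_s − DO₀ = 8.40 − 6.637 = 1.763 mg/L.
D(3.00) = [0.137×22.20/(0.829−0.137)](e^(−0.137×3.00) − e^(−0.829×3.00)) + 1.763 e^(−0.829×3.00)
= 4.396 × (0.6630 − 0.08316) + 1.763 × 0.08316 = 2.696 mg/L.
DO = 8.40 − 2.696 = 5.704 mg/L.

DO ≈ 5.70 mg/L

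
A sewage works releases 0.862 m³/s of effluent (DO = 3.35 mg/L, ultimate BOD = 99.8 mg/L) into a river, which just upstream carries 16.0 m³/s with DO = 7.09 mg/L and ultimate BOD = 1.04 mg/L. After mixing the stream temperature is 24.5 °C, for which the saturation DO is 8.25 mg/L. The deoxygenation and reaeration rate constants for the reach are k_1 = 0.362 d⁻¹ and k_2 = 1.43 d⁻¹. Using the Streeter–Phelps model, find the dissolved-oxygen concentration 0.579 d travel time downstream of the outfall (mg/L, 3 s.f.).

Mixed DO = (16.0×7.09 + 0.862×3.35)/(16.0+0.862) = 116.3/16.86 = 6.899 mg/L.
Mixed L₀ = (16.0×1.04 + 0.862×99.8)/(16.86) = 102.7/16.86 = 6.089 mg/L.
Initial deficit D₀ = C_s − DO₀ = 8.25 − 6.899 = 1.351 mg/L.
D(0.579) = [0.362×6.089/(1.43−0.362)](e^(−0.362×0.579) − e^(−1.43×0.579)) + 1.351 e^(−1.43×0.579)
= 2.064 × (0.8109 − 0.4369) + 1.351 × 0.4369 = 1.362 mg/L.
DO = 8.25 − 1.362 = 6.888 mg/L.

DO ≈ 6.89 mg/L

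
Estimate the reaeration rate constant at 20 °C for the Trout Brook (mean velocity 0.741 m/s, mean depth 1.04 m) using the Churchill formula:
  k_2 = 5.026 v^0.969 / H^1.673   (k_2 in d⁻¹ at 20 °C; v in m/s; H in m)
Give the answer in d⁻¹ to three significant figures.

k_2 = 5.026 × 0.741^0.969 / 1.04^1.673 = 5.026 × 0.7479 / 1.068 = 3.520 d⁻¹.

k_2 ≈ 3.52 d⁻¹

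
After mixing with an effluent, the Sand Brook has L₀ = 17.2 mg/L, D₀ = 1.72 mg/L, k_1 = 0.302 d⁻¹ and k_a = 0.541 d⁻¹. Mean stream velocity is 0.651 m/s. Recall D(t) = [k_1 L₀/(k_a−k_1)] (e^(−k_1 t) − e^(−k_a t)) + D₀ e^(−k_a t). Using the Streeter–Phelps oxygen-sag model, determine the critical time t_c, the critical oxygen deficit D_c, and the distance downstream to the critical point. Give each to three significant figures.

At the critical point dD/dt = 0, so k_1 L₀ e^(−k_1 t) = k_a D. Substituting D(t) from the Streeter–Phelps equation and solving for t gives
t_c = ln[(k_a/k_1)(1 − D₀(k_a−k_1)/(k_1 L₀))] / (k_a−k_1).
Here k_a−k_1 = 0.2390 d⁻¹ and 1 − D₀(k_a−k_1)/(k_1 L₀) = 1 − 1.72×0.2390/(0.302×17.2) = 0.9209, so
t_c = ln(1.791 × 0.9209) / 0.2390 = 0.5005 / 0.2390 = 2.094 d.
L(t_c) = L₀ e^(−k_1 t_c) = 17.2 × 0.5313 = 9.138 mg/L, and at the critical point k_a D_c = k_1 L, so D_c = (0.302/0.541) × 9.138 = 5.101 mg/L.
x_c = v t_c = 0.651 m/s × 2.094 d × 86400 s/d = 117800 m ≈ 118 km.

t_c ≈ 2.09 d; D_c ≈ 5.10 mg/L; x_c ≈ 118 km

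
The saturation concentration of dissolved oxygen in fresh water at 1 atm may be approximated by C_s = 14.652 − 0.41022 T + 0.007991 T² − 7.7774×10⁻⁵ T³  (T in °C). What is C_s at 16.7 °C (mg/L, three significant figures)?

C_s = 14.652 − 0.41022×16.7 + 0.007991×16.7² − 7.7774×10⁻⁵×16.7³ = 9.668 mg/L.

C_s ≈ 9.67 mg/L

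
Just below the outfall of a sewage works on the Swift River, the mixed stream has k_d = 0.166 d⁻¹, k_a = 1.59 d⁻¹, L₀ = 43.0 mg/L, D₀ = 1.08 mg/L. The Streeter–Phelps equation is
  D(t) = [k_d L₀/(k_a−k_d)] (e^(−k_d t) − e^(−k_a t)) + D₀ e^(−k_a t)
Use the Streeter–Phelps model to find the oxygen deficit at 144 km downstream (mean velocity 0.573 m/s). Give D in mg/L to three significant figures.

Travel time t = x/v = 144 km / (0.573 m/s) = 144000 m / 0.573 m/s = 251300 s = 2.909 d.
k_d L₀/(k_a−k_d) = 0.166×43.0/(1.59−0.166) = 7.138/1.424 = 5.013 mg/L.
e^(−k_d t) = e^(−0.166×2.909) = 0.6170; e^(−k_a t) = e^(−1.59×2.909) = 0.009806.
D = 5.013 × (0.6170 − 0.009806) + 1.08 × 0.009806 = 3.044 + 0.01059 = 3.054 mg/L.

D ≈ 3.05 mg/L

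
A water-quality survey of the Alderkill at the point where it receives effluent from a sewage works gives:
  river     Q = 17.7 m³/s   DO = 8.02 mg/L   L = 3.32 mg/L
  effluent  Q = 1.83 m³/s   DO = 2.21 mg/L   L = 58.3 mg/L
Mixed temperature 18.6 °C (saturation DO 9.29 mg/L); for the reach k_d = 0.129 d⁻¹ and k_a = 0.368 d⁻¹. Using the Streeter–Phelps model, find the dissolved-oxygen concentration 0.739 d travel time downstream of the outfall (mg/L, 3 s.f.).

Mixed DO = (17.7×8.02 + 1.83×2.21)/(17.7+1.83) = 146.0/19.53 = 7.476 mg/L.
Mixed L₀ = (17.7×3.32 + 1.83×58.3)/(19.53) = 165.5/19.53 = 8.472 mg/L.
Initial deficit D₀ = C_s − DO₀ = 9.29 − 7.476 = 1.814 mg/L.
D(0.739) = [0.129×8.472/(0.368−0.129)](e^(−0.129×0.739) − e^(−0.368×0.739)) + 1.814 e^(−0.368×0.739)
= 4.573 × (0.9091 − 0.7619) + 1.814 × 0.7619 = 2.055 mg/L.
DO = 9.29 − 2.055 = 7.235 mg/L.

DO ≈ 7.23 mg/L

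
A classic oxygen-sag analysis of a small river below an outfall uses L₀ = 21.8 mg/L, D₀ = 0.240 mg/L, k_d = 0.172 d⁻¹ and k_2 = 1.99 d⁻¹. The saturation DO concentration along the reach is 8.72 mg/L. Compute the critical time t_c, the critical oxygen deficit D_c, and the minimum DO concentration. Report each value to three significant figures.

t_c ≈ 1.28 d; D_c ≈ 1.51 mg/L; min DO ≈ 7.21 mg/L

t_c = [1/(k_2−k_d)] ln[(k_2/k_d)(1 − D₀(k_2−k_d)/(k_d L₀))]
= [1/(1.99−0.172)] ln[(1.99/0.172)(1 − 0.240×1.818/(0.172×21.8))]
= (1/1.818) ln[11.57 × 0.8836] = 0.5501 × ln(10.22) = 0.5501 × 2.325 = 1.279 d.
D_c = (k_d/k_2) L₀ e^(−k_d t_c) = (0.172/1.99) × 21.8 × e^(−0.172×1.279) = 0.08643 × 21.8 × 0.8026 = 1.512 mg/L.
Minimum DO = C_s − D_c = 8.72 − 1.512 = 7.208 mg/L.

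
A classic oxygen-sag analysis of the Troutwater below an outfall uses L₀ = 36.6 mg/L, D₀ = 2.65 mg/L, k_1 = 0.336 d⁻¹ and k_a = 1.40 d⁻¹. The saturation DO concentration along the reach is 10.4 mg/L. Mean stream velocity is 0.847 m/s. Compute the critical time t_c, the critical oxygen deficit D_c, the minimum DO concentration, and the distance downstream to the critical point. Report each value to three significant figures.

t_c ≈ 1.10 d; D_c ≈ 6.08 mg/L; min DO ≈ 4.32 mg/L; x_c ≈ 80.2 km

With k_a/k_1 = 4.167 and 1 − D₀(k_a−k_1)/(k_1 L₀) = 0.7707,
t_c = ln(4.167 × 0.7707) / (1.40 − 0.336) = ln(3.211) / 1.064 = 1.167/1.064 = 1.097 d.
D_c = (k_1/k_a) L₀ e^(−k_1 t_c) = (0.336/1.40) × 36.6 × e^(−0.336×1.097) = 0.2400 × 36.6 × 0.6918 = 6.077 mg/L.
Minimum DO = C_s − D_c = 10.4 − 6.077 = 4.323 mg/L.
x_c = v t_c = 0.847 m/s × 1.097 d × 86400 s/d = 80240 m ≈ 80.2 km.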